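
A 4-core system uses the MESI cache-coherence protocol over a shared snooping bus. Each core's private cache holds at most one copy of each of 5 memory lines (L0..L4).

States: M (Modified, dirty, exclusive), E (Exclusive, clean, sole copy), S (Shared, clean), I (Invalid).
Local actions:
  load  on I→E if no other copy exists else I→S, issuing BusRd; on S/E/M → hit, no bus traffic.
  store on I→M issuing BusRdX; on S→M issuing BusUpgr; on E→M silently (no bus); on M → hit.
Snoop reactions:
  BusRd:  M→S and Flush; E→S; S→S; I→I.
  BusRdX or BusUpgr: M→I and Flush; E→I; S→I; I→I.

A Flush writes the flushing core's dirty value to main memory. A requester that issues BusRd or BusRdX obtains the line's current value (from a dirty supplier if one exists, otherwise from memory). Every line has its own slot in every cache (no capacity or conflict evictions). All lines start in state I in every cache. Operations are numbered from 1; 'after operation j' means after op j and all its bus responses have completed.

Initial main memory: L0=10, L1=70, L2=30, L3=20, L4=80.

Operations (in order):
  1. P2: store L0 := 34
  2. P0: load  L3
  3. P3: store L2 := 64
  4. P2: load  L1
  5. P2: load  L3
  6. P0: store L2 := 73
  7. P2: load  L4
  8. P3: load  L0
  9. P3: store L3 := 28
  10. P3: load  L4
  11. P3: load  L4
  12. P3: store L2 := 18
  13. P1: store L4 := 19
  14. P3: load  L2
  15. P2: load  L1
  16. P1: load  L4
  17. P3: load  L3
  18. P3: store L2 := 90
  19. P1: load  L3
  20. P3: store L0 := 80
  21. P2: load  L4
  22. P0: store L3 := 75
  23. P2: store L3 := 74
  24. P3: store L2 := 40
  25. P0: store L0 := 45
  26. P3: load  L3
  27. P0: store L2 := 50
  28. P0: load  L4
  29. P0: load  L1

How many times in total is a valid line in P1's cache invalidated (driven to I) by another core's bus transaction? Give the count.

[1] P2: store L0 := 34 | P0:I, P1:I, P2:M(34), P3:I | bus: BusRdX
[2] P0: load  L3 | P0:E(20), P1:I, P2:I, P3:I | bus: BusRd
[3] P3: store L2 := 64 | P0:I, P1:I, P2:I, P3:M(64) | bus: BusRdX
[4] P2: load  L1 | P0:I, P1:I, P2:E(70), P3:I | bus: BusRd
[5] P2: load  L3 | P0:S(20), P1:I, P2:S(20), P3:I | bus: BusRd
[6] P0: store L2 := 73 | P0:M(73), P1:I, P2:I, P3:I | bus: BusRdX,Flush
[7] P2: load  L4 | P0:I, P1:I, P2:E(80), P3:I | bus: BusRd
[8] P3: load  L0 | P0:I, P1:I, P2:S(34), P3:S(34) | bus: BusRd,Flush
[9] P3: store L3 := 28 | P0:I, P1:I, P2:I, P3:M(28) | bus: BusRdX
[10] P3: load  L4 | P0:I, P1:I, P2:S(80), P3:S(80) | bus: BusRd
[11] P3: load  L4 | P0:I, P1:I, P2:S(80), P3:S(80) | bus: none
[12] P3: store L2 := 18 | P0:I, P1:I, P2:I, P3:M(18) | bus: BusRdX,Flush
[13] P1: store L4 := 19 | P0:I, P1:M(19), P2:I, P3:I | bus: BusRdX
[14] P3: load  L2 | P0:I, P1:I, P2:I, P3:M(18) | bus: none
[15] P2: load  L1 | P0:I, P1:I, P2:E(70), P3:I | bus: none
[16] P1: load  L4 | P0:I, P1:M(19), P2:I, P3:I | bus: none
[17] P3: load  L3 | P0:I, P1:I, P2:I, P3:M(28) | bus: none
[18] P3: store L2 := 90 | P0:I, P1:I, P2:I, P3:M(90) | bus: none
[19] P1: load  L3 | P0:I, P1:S(28), P2:I, P3:S(28) | bus: BusRd,Flush
[20] P3: store L0 := 80 | P0:I, P1:I, P2:I, P3:M(80) | bus: BusUpgr
[21] P2: load  L4 | P0:I, P1:S(19), P2:S(19), P3:I | bus: BusRd,Flush
[22] P0: store L3 := 75 | P0:M(75), P1:I, P2:I, P3:I | bus: BusRdX
[23] P2: store L3 := 74 | P0:I, P1:I, P2:M(74), P3:I | bus: BusRdX,Flush
[24] P3: store L2 := 40 | P0:I, P1:I, P2:I, P3:M(40) | bus: none
[25] P0: store L0 := 45 | P0:M(45), P1:I, P2:I, P3:I | bus: BusRdX,Flush
[26] P3: load  L3 | P0:I, P1:I, P2:S(74), P3:S(74) | bus: BusRd,Flush
[27] P0: store L2 := 50 | P0:M(50), P1:I, P2:I, P3:I | bus: BusRdX,Flush
[28] P0: load  L4 | P0:S(19), P1:S(19), P2:S(19), P3:I | bus: BusRd
[29] P0: load  L1 | P0:S(70), P1:I, P2:S(70), P3:I | bus: BusRd

invalidations = 1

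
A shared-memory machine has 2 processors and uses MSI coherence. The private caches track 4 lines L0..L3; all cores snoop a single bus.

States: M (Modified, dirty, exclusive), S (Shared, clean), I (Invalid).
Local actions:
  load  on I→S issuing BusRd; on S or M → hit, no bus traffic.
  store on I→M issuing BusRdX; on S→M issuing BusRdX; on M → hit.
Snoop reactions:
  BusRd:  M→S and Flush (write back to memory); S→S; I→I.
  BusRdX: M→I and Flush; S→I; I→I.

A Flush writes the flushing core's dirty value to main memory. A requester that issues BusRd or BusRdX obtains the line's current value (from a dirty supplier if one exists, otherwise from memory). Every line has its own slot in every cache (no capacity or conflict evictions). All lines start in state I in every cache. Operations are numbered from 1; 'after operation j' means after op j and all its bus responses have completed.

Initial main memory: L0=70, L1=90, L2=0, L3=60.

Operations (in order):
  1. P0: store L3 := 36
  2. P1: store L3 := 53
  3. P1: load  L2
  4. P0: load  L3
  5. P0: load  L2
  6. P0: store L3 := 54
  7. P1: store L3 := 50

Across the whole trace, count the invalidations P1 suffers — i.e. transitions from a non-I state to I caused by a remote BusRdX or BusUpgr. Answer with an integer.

1. P0: store L3 := 36  bus=[BusRdX]  L3: P0=M P1=I  mem[L3]=60
2. P1: store L3 := 53  bus=[BusRdX,Flush]  L3: P0=I P1=M  mem[L3]=36
3. P1: load  L2  bus=[BusRd]  L2: P0=I P1=S  mem[L2]=0
4. P0: load  L3  bus=[BusRd,Flush]  L3: P0=S P1=S  mem[L3]=53
5. P0: load  L2  bus=[BusRd]  L2: P0=S P1=S  mem[L2]=0
6. P0: store L3 := 54  bus=[BusRdX]  L3: P0=M P1=I  mem[L3]=53
7. P1: store L3 := 50  bus=[BusRdX,Flush]  L3: P0=I P1=M  mem[L3]=54

invalidations = 1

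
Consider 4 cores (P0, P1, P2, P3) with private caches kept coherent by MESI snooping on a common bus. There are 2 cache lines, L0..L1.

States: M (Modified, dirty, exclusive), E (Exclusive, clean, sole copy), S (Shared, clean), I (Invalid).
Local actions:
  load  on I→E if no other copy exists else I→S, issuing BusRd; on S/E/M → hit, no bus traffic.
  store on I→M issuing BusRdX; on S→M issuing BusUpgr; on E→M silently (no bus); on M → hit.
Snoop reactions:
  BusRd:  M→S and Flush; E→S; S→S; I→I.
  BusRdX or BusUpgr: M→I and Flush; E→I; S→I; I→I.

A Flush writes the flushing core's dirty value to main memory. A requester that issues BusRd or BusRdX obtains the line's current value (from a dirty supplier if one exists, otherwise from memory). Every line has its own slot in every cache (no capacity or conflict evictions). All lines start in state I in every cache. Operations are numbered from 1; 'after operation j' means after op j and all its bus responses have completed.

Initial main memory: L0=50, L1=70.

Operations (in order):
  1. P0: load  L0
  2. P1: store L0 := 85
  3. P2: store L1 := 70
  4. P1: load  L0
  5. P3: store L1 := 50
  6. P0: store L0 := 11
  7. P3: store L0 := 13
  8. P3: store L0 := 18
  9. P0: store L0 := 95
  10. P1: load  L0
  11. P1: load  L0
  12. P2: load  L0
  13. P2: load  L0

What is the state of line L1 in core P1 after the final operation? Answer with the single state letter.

state = I

1. P0: load  L0  bus=[BusRd]  L0: P0=E P1=I P2=I P3=I  mem[L0]=50
2. P1: store L0 := 85  bus=[BusRdX]  L0: P0=I P1=M P2=I P3=I  mem[L0]=50
3. P2: store L1 := 70  bus=[BusRdX]  L1: P0=I P1=I P2=M P3=I  mem[L1]=70
4. P1: load  L0  bus=[-]  L0: P0=I P1=M P2=I P3=I  mem[L0]=50
5. P3: store L1 := 50  bus=[BusRdX,Flush]  L1: P0=I P1=I P2=I P3=M  mem[L1]=70
6. P0: store L0 := 11  bus=[BusRdX,Flush]  L0: P0=M P1=I P2=I P3=I  mem[L0]=85
7. P3: store L0 := 13  bus=[BusRdX,Flush]  L0: P0=I P1=I P2=I P3=M  mem[L0]=11
8. P3: store L0 := 18  bus=[-]  L0: P0=I P1=I P2=I P3=M  mem[L0]=11
9. P0: store L0 := 95  bus=[BusRdX,Flush]  L0: P0=M P1=I P2=I P3=I  mem[L0]=18
10. P1: load  L0  bus=[BusRd,Flush]  L0: P0=S P1=S P2=I P3=I  mem[L0]=95
11. P1: load  L0  bus=[-]  L0: P0=S P1=S P2=I P3=I  mem[L0]=95
12. P2: load  L0  bus=[BusRd]  L0: P0=S P1=S P2=S P3=I  mem[L0]=95
13. P2: load  L0  bus=[-]  L0: P0=S P1=S P2=S P3=I  mem[L0]=95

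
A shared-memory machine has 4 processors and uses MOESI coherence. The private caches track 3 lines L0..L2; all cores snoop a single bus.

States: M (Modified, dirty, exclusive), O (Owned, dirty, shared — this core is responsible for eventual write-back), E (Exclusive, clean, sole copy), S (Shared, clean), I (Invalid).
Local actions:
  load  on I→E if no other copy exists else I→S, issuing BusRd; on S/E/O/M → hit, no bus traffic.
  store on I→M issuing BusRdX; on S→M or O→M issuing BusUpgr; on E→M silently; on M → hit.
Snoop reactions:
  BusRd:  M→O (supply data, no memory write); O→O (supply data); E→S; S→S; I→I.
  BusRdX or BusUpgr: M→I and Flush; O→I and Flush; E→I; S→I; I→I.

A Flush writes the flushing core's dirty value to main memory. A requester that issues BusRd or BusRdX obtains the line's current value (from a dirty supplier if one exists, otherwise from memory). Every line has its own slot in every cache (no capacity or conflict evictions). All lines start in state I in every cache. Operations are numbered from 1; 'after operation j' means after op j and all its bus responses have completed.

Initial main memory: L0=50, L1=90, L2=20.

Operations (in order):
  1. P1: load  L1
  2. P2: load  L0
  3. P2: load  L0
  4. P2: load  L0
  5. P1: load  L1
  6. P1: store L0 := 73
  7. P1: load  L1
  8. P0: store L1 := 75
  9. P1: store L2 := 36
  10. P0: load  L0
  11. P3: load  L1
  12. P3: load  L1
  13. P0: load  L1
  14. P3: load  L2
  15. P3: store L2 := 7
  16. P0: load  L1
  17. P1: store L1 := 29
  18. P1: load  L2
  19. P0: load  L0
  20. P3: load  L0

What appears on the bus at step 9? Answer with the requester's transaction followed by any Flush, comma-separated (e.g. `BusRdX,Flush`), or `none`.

  op1 P1: load  L1 → I/E/I/I on L1; bus BusRd; mem=90
  op2 P2: load  L0 → I/I/E/I on L0; bus BusRd; mem=50
  op3 P2: load  L0 → I/I/E/I on L0; bus (none); mem=50
  op4 P2: load  L0 → I/I/E/I on L0; bus (none); mem=50
  op5 P1: load  L1 → I/E/I/I on L1; bus (none); mem=90
  op6 P1: store L0 := 73 → I/M/I/I on L0; bus BusRdX; mem=50
  op7 P1: load  L1 → I/E/I/I on L1; bus (none); mem=90
  op8 P0: store L1 := 75 → M/I/I/I on L1; bus BusRdX; mem=90
  op9 P1: store L2 := 36 → I/M/I/I on L2; bus BusRdX; mem=20
  op10 P0: load  L0 → S/O/I/I on L0; bus BusRd; mem=50
  op11 P3: load  L1 → O/I/I/S on L1; bus BusRd; mem=90
  op12 P3: load  L1 → O/I/I/S on L1; bus (none); mem=90
  op13 P0: load  L1 → O/I/I/S on L1; bus (none); mem=90
  op14 P3: load  L2 → I/O/I/S on L2; bus BusRd; mem=20
  op15 P3: store L2 := 7 → I/I/I/M on L2; bus BusUpgr Flush; mem=36
  op16 P0: load  L1 → O/I/I/S on L1; bus (none); mem=90
  op17 P1: store L1 := 29 → I/M/I/I on L1; bus BusRdX Flush; mem=75
  op18 P1: load  L2 → I/S/I/O on L2; bus BusRd; mem=36
  op19 P0: load  L0 → S/O/I/I on L0; bus (none); mem=50
  op20 P3: load  L0 → S/O/I/S on L0; bus BusRd; mem=50

bus = BusRdX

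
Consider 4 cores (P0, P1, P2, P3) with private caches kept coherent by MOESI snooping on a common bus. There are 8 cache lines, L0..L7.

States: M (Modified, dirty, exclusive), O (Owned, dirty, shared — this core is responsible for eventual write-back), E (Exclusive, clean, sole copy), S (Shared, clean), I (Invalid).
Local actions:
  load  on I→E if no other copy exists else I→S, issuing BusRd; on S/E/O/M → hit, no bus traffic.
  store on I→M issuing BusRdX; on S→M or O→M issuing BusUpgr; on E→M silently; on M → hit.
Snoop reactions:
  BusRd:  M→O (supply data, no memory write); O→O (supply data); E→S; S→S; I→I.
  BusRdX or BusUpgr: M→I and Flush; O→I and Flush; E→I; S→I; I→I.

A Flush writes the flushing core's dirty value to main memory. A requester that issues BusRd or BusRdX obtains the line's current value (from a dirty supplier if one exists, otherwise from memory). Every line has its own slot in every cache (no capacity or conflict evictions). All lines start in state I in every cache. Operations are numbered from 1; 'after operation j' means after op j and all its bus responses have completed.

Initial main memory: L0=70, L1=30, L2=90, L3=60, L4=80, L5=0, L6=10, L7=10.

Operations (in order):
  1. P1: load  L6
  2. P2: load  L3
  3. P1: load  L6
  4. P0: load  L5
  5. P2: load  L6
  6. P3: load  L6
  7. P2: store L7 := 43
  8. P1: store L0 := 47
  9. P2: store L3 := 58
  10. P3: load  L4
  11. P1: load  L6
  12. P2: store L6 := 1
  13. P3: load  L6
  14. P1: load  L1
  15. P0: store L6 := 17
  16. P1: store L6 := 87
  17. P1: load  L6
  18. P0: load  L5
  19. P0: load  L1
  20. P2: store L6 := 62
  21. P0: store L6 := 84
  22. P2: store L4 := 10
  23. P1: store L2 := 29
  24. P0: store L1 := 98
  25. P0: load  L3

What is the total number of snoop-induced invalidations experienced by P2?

invalidations = 2

1. P1: load  L6  bus=[BusRd]  L6: P0=I P1=E P2=I P3=I  mem[L6]=10
2. P2: load  L3  bus=[BusRd]  L3: P0=I P1=I P2=E P3=I  mem[L3]=60
3. P1: load  L6  bus=[-]  L6: P0=I P1=E P2=I P3=I  mem[L6]=10
4. P0: load  L5  bus=[BusRd]  L5: P0=E P1=I P2=I P3=I  mem[L5]=0
5. P2: load  L6  bus=[BusRd]  L6: P0=I P1=S P2=S P3=I  mem[L6]=10
6. P3: load  L6  bus=[BusRd]  L6: P0=I P1=S P2=S P3=S  mem[L6]=10
7. P2: store L7 := 43  bus=[BusRdX]  L7: P0=I P1=I P2=M P3=I  mem[L7]=10
8. P1: store L0 := 47  bus=[BusRdX]  L0: P0=I P1=M P2=I P3=I  mem[L0]=70
9. P2: store L3 := 58  bus=[-]  L3: P0=I P1=I P2=M P3=I  mem[L3]=60
10. P3: load  L4  bus=[BusRd]  L4: P0=I P1=I P2=I P3=E  mem[L4]=80
11. P1: load  L6  bus=[-]  L6: P0=I P1=S P2=S P3=S  mem[L6]=10
12. P2: store L6 := 1  bus=[BusUpgr]  L6: P0=I P1=I P2=M P3=I  mem[L6]=10
13. P3: load  L6  bus=[BusRd]  L6: P0=I P1=I P2=O P3=S  mem[L6]=10
14. P1: load  L1  bus=[BusRd]  L1: P0=I P1=E P2=I P3=I  mem[L1]=30
15. P0: store L6 := 17  bus=[BusRdX,Flush]  L6: P0=M P1=I P2=I P3=I  mem[L6]=1
16. P1: store L6 := 87  bus=[BusRdX,Flush]  L6: P0=I P1=M P2=I P3=I  mem[L6]=17
17. P1: load  L6  bus=[-]  L6: P0=I P1=M P2=I P3=I  mem[L6]=17
18. P0: load  L5  bus=[-]  L5: P0=E P1=I P2=I P3=I  mem[L5]=0
19. P0: load  L1  bus=[BusRd]  L1: P0=S P1=S P2=I P3=I  mem[L1]=30
20. P2: store L6 := 62  bus=[BusRdX,Flush]  L6: P0=I P1=I P2=M P3=I  mem[L6]=87
21. P0: store L6 := 84  bus=[BusRdX,Flush]  L6: P0=M P1=I P2=I P3=I  mem[L6]=62
22. P2: store L4 := 10  bus=[BusRdX]  L4: P0=I P1=I P2=M P3=I  mem[L4]=80
23. P1: store L2 := 29  bus=[BusRdX]  L2: P0=I P1=M P2=I P3=I  mem[L2]=90
24. P0: store L1 := 98  bus=[BusUpgr]  L1: P0=M P1=I P2=I P3=I  mem[L1]=30
25. P0: load  L3  bus=[BusRd]  L3: P0=S P1=I P2=O P3=I  mem[L3]=60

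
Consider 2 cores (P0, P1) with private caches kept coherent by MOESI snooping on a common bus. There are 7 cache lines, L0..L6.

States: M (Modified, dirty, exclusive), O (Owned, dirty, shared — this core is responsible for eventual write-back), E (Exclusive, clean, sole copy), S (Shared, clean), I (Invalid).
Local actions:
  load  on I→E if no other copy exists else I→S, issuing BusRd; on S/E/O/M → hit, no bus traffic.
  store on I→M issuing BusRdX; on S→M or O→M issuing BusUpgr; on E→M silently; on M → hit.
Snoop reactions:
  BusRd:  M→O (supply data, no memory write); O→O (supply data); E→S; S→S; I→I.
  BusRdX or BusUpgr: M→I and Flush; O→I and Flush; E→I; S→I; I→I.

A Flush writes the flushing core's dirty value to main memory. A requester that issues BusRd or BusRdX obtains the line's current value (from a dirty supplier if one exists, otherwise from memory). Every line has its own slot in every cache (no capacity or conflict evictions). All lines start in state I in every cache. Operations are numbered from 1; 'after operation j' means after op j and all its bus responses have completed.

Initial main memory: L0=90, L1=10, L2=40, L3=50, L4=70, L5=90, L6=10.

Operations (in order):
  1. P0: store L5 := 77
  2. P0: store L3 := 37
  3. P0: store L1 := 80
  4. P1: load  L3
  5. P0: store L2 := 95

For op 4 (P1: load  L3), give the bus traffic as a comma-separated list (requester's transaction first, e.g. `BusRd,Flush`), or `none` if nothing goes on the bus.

bus = BusRd

1. P0: store L5 := 77  bus=[BusRdX]  L5: P0=M P1=I  mem[L5]=90
2. P0: store L3 := 37  bus=[BusRdX]  L3: P0=M P1=I  mem[L3]=50
3. P0: store L1 := 80  bus=[BusRdX]  L1: P0=M P1=I  mem[L1]=10
4. P1: load  L3  bus=[BusRd]  L3: P0=O P1=S  mem[L3]=50
5. P0: store L2 := 95  bus=[BusRdX]  L2: P0=M P1=I  mem[L2]=40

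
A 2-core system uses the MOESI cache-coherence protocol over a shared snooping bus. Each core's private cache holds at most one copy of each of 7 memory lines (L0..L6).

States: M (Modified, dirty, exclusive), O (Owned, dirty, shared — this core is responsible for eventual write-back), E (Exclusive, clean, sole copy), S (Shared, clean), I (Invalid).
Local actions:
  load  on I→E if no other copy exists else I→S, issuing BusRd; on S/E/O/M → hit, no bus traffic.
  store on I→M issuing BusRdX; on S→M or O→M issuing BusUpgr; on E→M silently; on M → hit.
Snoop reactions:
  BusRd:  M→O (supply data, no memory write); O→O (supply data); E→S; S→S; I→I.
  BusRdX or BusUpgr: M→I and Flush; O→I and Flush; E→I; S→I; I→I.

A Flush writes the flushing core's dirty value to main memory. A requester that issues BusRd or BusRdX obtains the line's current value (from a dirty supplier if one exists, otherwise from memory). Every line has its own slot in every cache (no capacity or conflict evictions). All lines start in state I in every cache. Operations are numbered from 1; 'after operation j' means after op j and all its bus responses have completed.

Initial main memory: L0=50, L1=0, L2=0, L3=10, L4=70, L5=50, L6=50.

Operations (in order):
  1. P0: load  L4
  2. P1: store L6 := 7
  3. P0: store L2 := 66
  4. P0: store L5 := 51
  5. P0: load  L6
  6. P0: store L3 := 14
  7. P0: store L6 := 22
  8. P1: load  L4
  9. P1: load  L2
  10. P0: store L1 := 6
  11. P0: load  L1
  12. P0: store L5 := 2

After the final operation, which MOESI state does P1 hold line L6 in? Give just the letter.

step 1: P0: load  L4  ⟶  EI  (L4)  txn=BusRd  M[L4]=70
step 2: P1: store L6 := 7  ⟶  IM  (L6)  txn=BusRdX  M[L6]=50
step 3: P0: store L2 := 66  ⟶  MI  (L2)  txn=BusRdX  M[L2]=0
step 4: P0: store L5 := 51  ⟶  MI  (L5)  txn=BusRdX  M[L5]=50
step 5: P0: load  L6  ⟶  SO  (L6)  txn=BusRd  M[L6]=50
step 6: P0: store L3 := 14  ⟶  MI  (L3)  txn=BusRdX  M[L3]=10
step 7: P0: store L6 := 22  ⟶  MI  (L6)  txn=BusUpgr+Flush  M[L6]=7
step 8: P1: load  L4  ⟶  SS  (L4)  txn=BusRd  M[L4]=70
step 9: P1: load  L2  ⟶  OS  (L2)  txn=BusRd  M[L2]=0
step 10: P0: store L1 := 6  ⟶  MI  (L1)  txn=BusRdX  M[L1]=0
step 11: P0: load  L1  ⟶  MI  (L1)  txn=∅  M[L1]=0
step 12: P0: store L5 := 2  ⟶  MI  (L5)  txn=∅  M[L5]=50

state = I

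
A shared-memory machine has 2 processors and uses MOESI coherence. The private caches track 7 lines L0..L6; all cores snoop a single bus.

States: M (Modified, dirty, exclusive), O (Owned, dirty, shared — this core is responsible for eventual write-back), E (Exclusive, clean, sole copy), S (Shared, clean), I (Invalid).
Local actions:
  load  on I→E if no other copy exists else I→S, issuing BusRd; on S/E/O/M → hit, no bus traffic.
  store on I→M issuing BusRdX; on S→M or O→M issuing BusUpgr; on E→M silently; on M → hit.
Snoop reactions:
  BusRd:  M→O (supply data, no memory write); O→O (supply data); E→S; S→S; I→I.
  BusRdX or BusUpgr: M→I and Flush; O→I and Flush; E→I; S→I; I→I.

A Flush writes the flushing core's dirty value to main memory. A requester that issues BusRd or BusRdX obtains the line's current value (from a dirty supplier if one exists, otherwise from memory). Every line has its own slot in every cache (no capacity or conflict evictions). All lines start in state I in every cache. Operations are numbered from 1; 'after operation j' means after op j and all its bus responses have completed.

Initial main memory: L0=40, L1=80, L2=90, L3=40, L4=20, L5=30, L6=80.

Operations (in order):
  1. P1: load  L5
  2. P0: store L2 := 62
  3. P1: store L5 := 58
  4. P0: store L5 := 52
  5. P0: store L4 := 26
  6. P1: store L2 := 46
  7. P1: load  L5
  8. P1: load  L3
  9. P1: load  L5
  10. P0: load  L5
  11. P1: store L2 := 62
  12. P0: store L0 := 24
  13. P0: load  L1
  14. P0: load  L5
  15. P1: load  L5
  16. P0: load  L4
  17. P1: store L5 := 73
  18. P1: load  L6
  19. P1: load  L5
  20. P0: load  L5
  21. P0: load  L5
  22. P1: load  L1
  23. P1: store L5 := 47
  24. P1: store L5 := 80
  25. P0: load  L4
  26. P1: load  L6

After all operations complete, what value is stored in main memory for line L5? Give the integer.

[1] P1: load  L5 | P0:I, P1:E(30) | bus: BusRd
[2] P0: store L2 := 62 | P0:M(62), P1:I | bus: BusRdX
[3] P1: store L5 := 58 | P0:I, P1:M(58) | bus: none
[4] P0: store L5 := 52 | P0:M(52), P1:I | bus: BusRdX,Flush
[5] P0: store L4 := 26 | P0:M(26), P1:I | bus: BusRdX
[6] P1: store L2 := 46 | P0:I, P1:M(46) | bus: BusRdX,Flush
[7] P1: load  L5 | P0:O(52), P1:S(52) | bus: BusRd
[8] P1: load  L3 | P0:I, P1:E(40) | bus: BusRd
[9] P1: load  L5 | P0:O(52), P1:S(52) | bus: none
[10] P0: load  L5 | P0:O(52), P1:S(52) | bus: none
[11] P1: store L2 := 62 | P0:I, P1:M(62) | bus: none
[12] P0: store L0 := 24 | P0:M(24), P1:I | bus: BusRdX
[13] P0: load  L1 | P0:E(80), P1:I | bus: BusRd
[14] P0: load  L5 | P0:O(52), P1:S(52) | bus: none
[15] P1: load  L5 | P0:O(52), P1:S(52) | bus: none
[16] P0: load  L4 | P0:M(26), P1:I | bus: none
[17] P1: store L5 := 73 | P0:I, P1:M(73) | bus: BusUpgr,Flush
[18] P1: load  L6 | P0:I, P1:E(80) | bus: BusRd
[19] P1: load  L5 | P0:I, P1:M(73) | bus: none
[20] P0: load  L5 | P0:S(73), P1:O(73) | bus: BusRd
[21] P0: load  L5 | P0:S(73), P1:O(73) | bus: none
[22] P1: load  L1 | P0:S(80), P1:S(80) | bus: BusRd
[23] P1: store L5 := 47 | P0:I, P1:M(47) | bus: BusUpgr
[24] P1: store L5 := 80 | P0:I, P1:M(80) | bus: none
[25] P0: load  L4 | P0:M(26), P1:I | bus: none
[26] P1: load  L6 | P0:I, P1:E(80) | bus: none

memory[L5] = 52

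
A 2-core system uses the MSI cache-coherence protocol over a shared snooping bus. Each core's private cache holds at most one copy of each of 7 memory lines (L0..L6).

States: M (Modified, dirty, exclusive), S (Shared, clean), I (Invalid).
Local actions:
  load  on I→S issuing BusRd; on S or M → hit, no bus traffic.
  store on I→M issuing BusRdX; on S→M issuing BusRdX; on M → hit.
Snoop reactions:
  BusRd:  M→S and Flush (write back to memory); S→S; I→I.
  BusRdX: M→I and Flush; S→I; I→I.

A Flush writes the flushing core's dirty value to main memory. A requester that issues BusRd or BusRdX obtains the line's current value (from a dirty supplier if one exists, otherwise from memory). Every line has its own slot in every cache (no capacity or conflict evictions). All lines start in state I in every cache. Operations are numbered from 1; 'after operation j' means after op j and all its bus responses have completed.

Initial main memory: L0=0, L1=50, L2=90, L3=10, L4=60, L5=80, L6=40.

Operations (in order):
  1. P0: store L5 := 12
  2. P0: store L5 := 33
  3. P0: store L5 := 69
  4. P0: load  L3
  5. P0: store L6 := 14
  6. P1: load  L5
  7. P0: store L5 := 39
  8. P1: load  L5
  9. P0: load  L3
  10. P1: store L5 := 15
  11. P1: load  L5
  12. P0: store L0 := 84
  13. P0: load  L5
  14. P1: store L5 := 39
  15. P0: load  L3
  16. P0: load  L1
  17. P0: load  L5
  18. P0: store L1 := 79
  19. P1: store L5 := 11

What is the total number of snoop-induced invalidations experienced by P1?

  op1 P0: store L5 := 12 → M/I on L5; bus BusRdX; mem=80
  op2 P0: store L5 := 33 → M/I on L5; bus (none); mem=80
  op3 P0: store L5 := 69 → M/I on L5; bus (none); mem=80
  op4 P0: load  L3 → S/I on L3; bus BusRd; mem=10
  op5 P0: store L6 := 14 → M/I on L6; bus BusRdX; mem=40
  op6 P1: load  L5 → S/S on L5; bus BusRd Flush; mem=69
  op7 P0: store L5 := 39 → M/I on L5; bus BusRdX; mem=69
  op8 P1: load  L5 → S/S on L5; bus BusRd Flush; mem=39
  op9 P0: load  L3 → S/I on L3; bus (none); mem=10
  op10 P1: store L5 := 15 → I/M on L5; bus BusRdX; mem=39
  op11 P1: load  L5 → I/M on L5; bus (none); mem=39
  op12 P0: store L0 := 84 → M/I on L0; bus BusRdX; mem=0
  op13 P0: load  L5 → S/S on L5; bus BusRd Flush; mem=15
  op14 P1: store L5 := 39 → I/M on L5; bus BusRdX; mem=15
  op15 P0: load  L3 → S/I on L3; bus (none); mem=10
  op16 P0: load  L1 → S/I on L1; bus BusRd; mem=50
  op17 P0: load  L5 → S/S on L5; bus BusRd Flush; mem=39
  op18 P0: store L1 := 79 → M/I on L1; bus BusRdX; mem=50
  op19 P1: store L5 := 11 → I/M on L5; bus BusRdX; mem=39

invalidations = 1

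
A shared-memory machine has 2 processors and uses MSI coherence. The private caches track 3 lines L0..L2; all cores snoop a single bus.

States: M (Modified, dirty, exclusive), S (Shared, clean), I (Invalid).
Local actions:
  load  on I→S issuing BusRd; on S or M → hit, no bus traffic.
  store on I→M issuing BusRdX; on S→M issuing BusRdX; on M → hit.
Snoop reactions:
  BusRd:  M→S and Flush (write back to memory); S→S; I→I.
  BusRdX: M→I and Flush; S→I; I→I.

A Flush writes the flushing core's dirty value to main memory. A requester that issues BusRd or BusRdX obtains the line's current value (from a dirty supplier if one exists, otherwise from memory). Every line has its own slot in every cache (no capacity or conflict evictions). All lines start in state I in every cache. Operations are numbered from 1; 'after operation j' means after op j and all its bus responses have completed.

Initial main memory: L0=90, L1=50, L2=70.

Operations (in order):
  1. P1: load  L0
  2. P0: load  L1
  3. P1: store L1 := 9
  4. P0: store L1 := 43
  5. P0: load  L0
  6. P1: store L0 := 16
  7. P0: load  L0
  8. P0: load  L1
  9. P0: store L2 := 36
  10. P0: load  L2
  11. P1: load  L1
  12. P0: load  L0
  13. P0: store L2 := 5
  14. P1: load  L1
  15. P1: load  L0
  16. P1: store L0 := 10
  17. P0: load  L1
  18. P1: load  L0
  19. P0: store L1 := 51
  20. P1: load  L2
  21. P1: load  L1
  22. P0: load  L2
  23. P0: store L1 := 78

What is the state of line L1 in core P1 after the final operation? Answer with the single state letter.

state = I

1. P1: load  L0  bus=[BusRd]  L0: P0=I P1=S  mem[L0]=90
2. P0: load  L1  bus=[BusRd]  L1: P0=S P1=I  mem[L1]=50
3. P1: store L1 := 9  bus=[BusRdX]  L1: P0=I P1=M  mem[L1]=50
4. P0: store L1 := 43  bus=[BusRdX,Flush]  L1: P0=M P1=I  mem[L1]=9
5. P0: load  L0  bus=[BusRd]  L0: P0=S P1=S  mem[L0]=90
6. P1: store L0 := 16  bus=[BusRdX]  L0: P0=I P1=M  mem[L0]=90
7. P0: load  L0  bus=[BusRd,Flush]  L0: P0=S P1=S  mem[L0]=16
8. P0: load  L1  bus=[-]  L1: P0=M P1=I  mem[L1]=9
9. P0: store L2 := 36  bus=[BusRdX]  L2: P0=M P1=I  mem[L2]=70
10. P0: load  L2  bus=[-]  L2: P0=M P1=I  mem[L2]=70
11. P1: load  L1  bus=[BusRd,Flush]  L1: P0=S P1=S  mem[L1]=43
12. P0: load  L0  bus=[-]  L0: P0=S P1=S  mem[L0]=16
13. P0: store L2 := 5  bus=[-]  L2: P0=M P1=I  mem[L2]=70
14. P1: load  L1  bus=[-]  L1: P0=S P1=S  mem[L1]=43
15. P1: load  L0  bus=[-]  L0: P0=S P1=S  mem[L0]=16
16. P1: store L0 := 10  bus=[BusRdX]  L0: P0=I P1=M  mem[L0]=16
17. P0: load  L1  bus=[-]  L1: P0=S P1=S  mem[L1]=43
18. P1: load  L0  bus=[-]  L0: P0=I P1=M  mem[L0]=16
19. P0: store L1 := 51  bus=[BusRdX]  L1: P0=M P1=I  mem[L1]=43
20. P1: load  L2  bus=[BusRd,Flush]  L2: P0=S P1=S  mem[L2]=5
21. P1: load  L1  bus=[BusRd,Flush]  L1: P0=S P1=S  mem[L1]=51
22. P0: load  L2  bus=[-]  L2: P0=S P1=S  mem[L2]=5
23. P0: store L1 := 78  bus=[BusRdX]  L1: P0=M P1=I  mem[L1]=51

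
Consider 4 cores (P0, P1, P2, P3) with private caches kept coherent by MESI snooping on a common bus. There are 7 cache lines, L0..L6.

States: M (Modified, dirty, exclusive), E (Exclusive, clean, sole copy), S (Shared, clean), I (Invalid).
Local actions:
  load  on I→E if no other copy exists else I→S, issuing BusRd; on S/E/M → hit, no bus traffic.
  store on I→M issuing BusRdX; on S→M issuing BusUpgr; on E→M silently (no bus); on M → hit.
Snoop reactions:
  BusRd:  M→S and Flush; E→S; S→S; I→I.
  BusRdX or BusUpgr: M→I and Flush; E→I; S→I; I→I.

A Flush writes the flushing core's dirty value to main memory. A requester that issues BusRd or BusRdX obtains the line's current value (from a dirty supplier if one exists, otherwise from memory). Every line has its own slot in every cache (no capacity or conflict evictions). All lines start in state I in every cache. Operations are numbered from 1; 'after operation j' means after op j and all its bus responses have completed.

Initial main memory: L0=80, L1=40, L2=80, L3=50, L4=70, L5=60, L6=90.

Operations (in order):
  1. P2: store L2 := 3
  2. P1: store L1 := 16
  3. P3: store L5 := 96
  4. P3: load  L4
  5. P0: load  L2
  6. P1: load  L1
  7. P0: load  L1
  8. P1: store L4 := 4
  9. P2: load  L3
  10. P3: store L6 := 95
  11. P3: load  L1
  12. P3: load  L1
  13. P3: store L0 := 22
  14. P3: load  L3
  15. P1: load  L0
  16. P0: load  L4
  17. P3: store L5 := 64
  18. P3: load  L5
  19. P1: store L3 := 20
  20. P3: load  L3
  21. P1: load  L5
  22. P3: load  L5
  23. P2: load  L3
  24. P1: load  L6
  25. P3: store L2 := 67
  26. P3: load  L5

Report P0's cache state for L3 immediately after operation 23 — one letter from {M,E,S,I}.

[1] P2: store L2 := 3 | P0:I, P1:I, P2:M(3), P3:I | bus: BusRdX
[2] P1: store L1 := 16 | P0:I, P1:M(16), P2:I, P3:I | bus: BusRdX
[3] P3: store L5 := 96 | P0:I, P1:I, P2:I, P3:M(96) | bus: BusRdX
[4] P3: load  L4 | P0:I, P1:I, P2:I, P3:E(70) | bus: BusRd
[5] P0: load  L2 | P0:S(3), P1:I, P2:S(3), P3:I | bus: BusRd,Flush
[6] P1: load  L1 | P0:I, P1:M(16), P2:I, P3:I | bus: none
[7] P0: load  L1 | P0:S(16), P1:S(16), P2:I, P3:I | bus: BusRd,Flush
[8] P1: store L4 := 4 | P0:I, P1:M(4), P2:I, P3:I | bus: BusRdX
[9] P2: load  L3 | P0:I, P1:I, P2:E(50), P3:I | bus: BusRd
[10] P3: store L6 := 95 | P0:I, P1:I, P2:I, P3:M(95) | bus: BusRdX
[11] P3: load  L1 | P0:S(16), P1:S(16), P2:I, P3:S(16) | bus: BusRd
[12] P3: load  L1 | P0:S(16), P1:S(16), P2:I, P3:S(16) | bus: none
[13] P3: store L0 := 22 | P0:I, P1:I, P2:I, P3:M(22) | bus: BusRdX
[14] P3: load  L3 | P0:I, P1:I, P2:S(50), P3:S(50) | bus: BusRd
[15] P1: load  L0 | P0:I, P1:S(22), P2:I, P3:S(22) | bus: BusRd,Flush
[16] P0: load  L4 | P0:S(4), P1:S(4), P2:I, P3:I | bus: BusRd,Flush
[17] P3: store L5 := 64 | P0:I, P1:I, P2:I, P3:M(64) | bus: none
[18] P3: load  L5 | P0:I, P1:I, P2:I, P3:M(64) | bus: none
[19] P1: store L3 := 20 | P0:I, P1:M(20), P2:I, P3:I | bus: BusRdX
[20] P3: load  L3 | P0:I, P1:S(20), P2:I, P3:S(20) | bus: BusRd,Flush
[21] P1: load  L5 | P0:I, P1:S(64), P2:I, P3:S(64) | bus: BusRd,Flush
[22] P3: load  L5 | P0:I, P1:S(64), P2:I, P3:S(64) | bus: none
[23] P2: load  L3 | P0:I, P1:S(20), P2:S(20), P3:S(20) | bus: BusRd
[24] P1: load  L6 | P0:I, P1:S(95), P2:I, P3:S(95) | bus: BusRd,Flush
[25] P3: store L2 := 67 | P0:I, P1:I, P2:I, P3:M(67) | bus: BusRdX
[26] P3: load  L5 | P0:I, P1:S(64), P2:I, P3:S(64) | bus: none

state = I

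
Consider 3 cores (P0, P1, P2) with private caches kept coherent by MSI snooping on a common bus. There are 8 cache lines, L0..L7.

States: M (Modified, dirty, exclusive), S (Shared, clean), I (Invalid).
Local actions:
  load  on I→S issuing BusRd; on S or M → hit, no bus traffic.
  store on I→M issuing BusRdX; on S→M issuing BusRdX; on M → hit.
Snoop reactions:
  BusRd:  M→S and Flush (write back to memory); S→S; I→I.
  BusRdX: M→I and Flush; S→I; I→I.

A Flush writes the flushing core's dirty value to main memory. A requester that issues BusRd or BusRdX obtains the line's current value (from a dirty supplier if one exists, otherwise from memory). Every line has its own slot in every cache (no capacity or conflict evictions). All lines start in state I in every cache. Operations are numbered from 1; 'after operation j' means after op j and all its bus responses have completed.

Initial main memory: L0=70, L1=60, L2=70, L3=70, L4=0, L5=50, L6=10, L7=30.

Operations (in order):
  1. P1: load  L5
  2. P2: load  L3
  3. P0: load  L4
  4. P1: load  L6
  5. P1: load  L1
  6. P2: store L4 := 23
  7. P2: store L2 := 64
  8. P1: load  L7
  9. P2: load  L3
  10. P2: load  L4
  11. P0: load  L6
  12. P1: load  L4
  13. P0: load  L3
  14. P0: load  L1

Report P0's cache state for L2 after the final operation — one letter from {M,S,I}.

state = I

  op1 P1: load  L5 → I/S/I on L5; bus BusRd; mem=50
  op2 P2: load  L3 → I/I/S on L3; bus BusRd; mem=70
  op3 P0: load  L4 → S/I/I on L4; bus BusRd; mem=0
  op4 P1: load  L6 → I/S/I on L6; bus BusRd; mem=10
  op5 P1: load  L1 → I/S/I on L1; bus BusRd; mem=60
  op6 P2: store L4 := 23 → I/I/M on L4; bus BusRdX; mem=0
  op7 P2: store L2 := 64 → I/I/M on L2; bus BusRdX; mem=70
  op8 P1: load  L7 → I/S/I on L7; bus BusRd; mem=30
  op9 P2: load  L3 → I/I/S on L3; bus (none); mem=70
  op10 P2: load  L4 → I/I/M on L4; bus (none); mem=0
  op11 P0: load  L6 → S/S/I on L6; bus BusRd; mem=10
  op12 P1: load  L4 → I/S/S on L4; bus BusRd Flush; mem=23
  op13 P0: load  L3 → S/I/S on L3; bus BusRd; mem=70
  op14 P0: load  L1 → S/S/I on L1; bus BusRd; mem=60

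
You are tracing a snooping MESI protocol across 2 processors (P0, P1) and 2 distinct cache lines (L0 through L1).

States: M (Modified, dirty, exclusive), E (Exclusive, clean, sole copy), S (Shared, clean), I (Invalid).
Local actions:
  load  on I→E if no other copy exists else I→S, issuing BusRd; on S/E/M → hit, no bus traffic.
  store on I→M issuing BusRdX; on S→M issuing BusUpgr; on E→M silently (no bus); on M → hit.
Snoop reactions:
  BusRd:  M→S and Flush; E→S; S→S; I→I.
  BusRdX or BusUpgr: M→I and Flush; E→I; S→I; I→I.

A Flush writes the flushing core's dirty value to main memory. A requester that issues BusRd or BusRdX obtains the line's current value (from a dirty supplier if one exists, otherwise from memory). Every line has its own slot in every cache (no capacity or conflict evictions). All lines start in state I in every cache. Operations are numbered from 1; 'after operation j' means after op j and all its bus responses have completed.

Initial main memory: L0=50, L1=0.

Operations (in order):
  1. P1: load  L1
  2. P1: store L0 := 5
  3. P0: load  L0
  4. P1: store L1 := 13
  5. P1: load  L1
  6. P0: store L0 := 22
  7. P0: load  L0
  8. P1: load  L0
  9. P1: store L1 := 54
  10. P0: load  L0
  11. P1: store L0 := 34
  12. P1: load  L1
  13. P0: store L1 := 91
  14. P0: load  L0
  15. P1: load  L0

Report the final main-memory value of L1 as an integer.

memory[L1] = 54

1. P1: load  L1  bus=[BusRd]  L1: P0=I P1=E  mem[L1]=0
2. P1: store L0 := 5  bus=[BusRdX]  L0: P0=I P1=M  mem[L0]=50
3. P0: load  L0  bus=[BusRd,Flush]  L0: P0=S P1=S  mem[L0]=5
4. P1: store L1 := 13  bus=[-]  L1: P0=I P1=M  mem[L1]=0
5. P1: load  L1  bus=[-]  L1: P0=I P1=M  mem[L1]=0
6. P0: store L0 := 22  bus=[BusUpgr]  L0: P0=M P1=I  mem[L0]=5
7. P0: load  L0  bus=[-]  L0: P0=M P1=I  mem[L0]=5
8. P1: load  L0  bus=[BusRd,Flush]  L0: P0=S P1=S  mem[L0]=22
9. P1: store L1 := 54  bus=[-]  L1: P0=I P1=M  mem[L1]=0
10. P0: load  L0  bus=[-]  L0: P0=S P1=S  mem[L0]=22
11. P1: store L0 := 34  bus=[BusUpgr]  L0: P0=I P1=M  mem[L0]=22
12. P1: load  L1  bus=[-]  L1: P0=I P1=M  mem[L1]=0
13. P0: store L1 := 91  bus=[BusRdX,Flush]  L1: P0=M P1=I  mem[L1]=54
14. P0: load  L0  bus=[BusRd,Flush]  L0: P0=S P1=S  mem[L0]=34
15. P1: load  L0  bus=[-]  L0: P0=S P1=S  mem[L0]=34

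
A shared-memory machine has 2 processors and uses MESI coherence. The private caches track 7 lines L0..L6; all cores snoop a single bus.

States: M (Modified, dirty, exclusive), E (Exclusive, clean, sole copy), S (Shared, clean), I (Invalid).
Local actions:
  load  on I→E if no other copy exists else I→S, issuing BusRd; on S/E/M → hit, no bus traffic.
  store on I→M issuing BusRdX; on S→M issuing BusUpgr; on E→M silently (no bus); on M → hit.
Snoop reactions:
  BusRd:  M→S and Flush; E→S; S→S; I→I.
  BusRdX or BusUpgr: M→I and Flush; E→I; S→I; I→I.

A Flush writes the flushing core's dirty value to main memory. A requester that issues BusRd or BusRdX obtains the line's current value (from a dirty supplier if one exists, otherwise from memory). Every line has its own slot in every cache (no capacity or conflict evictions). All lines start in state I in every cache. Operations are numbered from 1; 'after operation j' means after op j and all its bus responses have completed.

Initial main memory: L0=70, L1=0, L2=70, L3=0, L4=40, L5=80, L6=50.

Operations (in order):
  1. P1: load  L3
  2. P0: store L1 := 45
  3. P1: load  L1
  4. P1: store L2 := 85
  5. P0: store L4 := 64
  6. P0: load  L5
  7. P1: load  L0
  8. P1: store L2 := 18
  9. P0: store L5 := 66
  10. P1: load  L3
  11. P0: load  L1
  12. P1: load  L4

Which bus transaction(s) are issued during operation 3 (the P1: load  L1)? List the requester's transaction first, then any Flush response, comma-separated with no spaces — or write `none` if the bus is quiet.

1. P1: load  L3  bus=[BusRd]  L3: P0=I P1=E  mem[L3]=0
2. P0: store L1 := 45  bus=[BusRdX]  L1: P0=M P1=I  mem[L1]=0
3. P1: load  L1  bus=[BusRd,Flush]  L1: P0=S P1=S  mem[L1]=45
4. P1: store L2 := 85  bus=[BusRdX]  L2: P0=I P1=M  mem[L2]=70
5. P0: store L4 := 64  bus=[BusRdX]  L4: P0=M P1=I  mem[L4]=40
6. P0: load  L5  bus=[BusRd]  L5: P0=E P1=I  mem[L5]=80
7. P1: load  L0  bus=[BusRd]  L0: P0=I P1=E  mem[L0]=70
8. P1: store L2 := 18  bus=[-]  L2: P0=I P1=M  mem[L2]=70
9. P0: store L5 := 66  bus=[-]  L5: P0=M P1=I  mem[L5]=80
10. P1: load  L3  bus=[-]  L3: P0=I P1=E  mem[L3]=0
11. P0: load  L1  bus=[-]  L1: P0=S P1=S  mem[L1]=45
12. P1: load  L4  bus=[BusRd,Flush]  L4: P0=S P1=S  mem[L4]=64

bus = BusRd,Flush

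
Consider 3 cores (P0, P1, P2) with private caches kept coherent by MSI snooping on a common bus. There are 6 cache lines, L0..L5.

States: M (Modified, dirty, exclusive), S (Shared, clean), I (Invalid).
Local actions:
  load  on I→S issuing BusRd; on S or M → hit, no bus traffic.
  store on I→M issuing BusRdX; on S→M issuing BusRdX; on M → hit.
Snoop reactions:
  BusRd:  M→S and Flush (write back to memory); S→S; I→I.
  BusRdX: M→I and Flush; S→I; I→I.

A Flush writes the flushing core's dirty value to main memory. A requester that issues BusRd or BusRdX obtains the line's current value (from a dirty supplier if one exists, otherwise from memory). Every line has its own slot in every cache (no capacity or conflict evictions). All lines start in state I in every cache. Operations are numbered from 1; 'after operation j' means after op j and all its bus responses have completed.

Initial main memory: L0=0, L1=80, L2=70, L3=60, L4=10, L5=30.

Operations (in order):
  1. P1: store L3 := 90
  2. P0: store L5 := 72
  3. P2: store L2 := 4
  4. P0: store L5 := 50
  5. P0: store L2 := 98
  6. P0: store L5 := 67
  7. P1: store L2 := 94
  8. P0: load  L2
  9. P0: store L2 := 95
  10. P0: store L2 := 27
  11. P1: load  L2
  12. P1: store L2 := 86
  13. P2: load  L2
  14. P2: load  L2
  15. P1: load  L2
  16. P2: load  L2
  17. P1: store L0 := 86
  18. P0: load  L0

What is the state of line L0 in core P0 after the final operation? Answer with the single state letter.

step 1: P1: store L3 := 90  ⟶  IMI  (L3)  txn=BusRdX  M[L3]=60
step 2: P0: store L5 := 72  ⟶  MII  (L5)  txn=BusRdX  M[L5]=30
step 3: P2: store L2 := 4  ⟶  IIM  (L2)  txn=BusRdX  M[L2]=70
step 4: P0: store L5 := 50  ⟶  MII  (L5)  txn=∅  M[L5]=30
step 5: P0: store L2 := 98  ⟶  MII  (L2)  txn=BusRdX+Flush  M[L2]=4
step 6: P0: store L5 := 67  ⟶  MII  (L5)  txn=∅  M[L5]=30
step 7: P1: store L2 := 94  ⟶  IMI  (L2)  txn=BusRdX+Flush  M[L2]=98
step 8: P0: load  L2  ⟶  SSI  (L2)  txn=BusRd+Flush  M[L2]=94
step 9: P0: store L2 := 95  ⟶  MII  (L2)  txn=BusRdX  M[L2]=94
step 10: P0: store L2 := 27  ⟶  MII  (L2)  txn=∅  M[L2]=94
step 11: P1: load  L2  ⟶  SSI  (L2)  txn=BusRd+Flush  M[L2]=27
step 12: P1: store L2 := 86  ⟶  IMI  (L2)  txn=BusRdX  M[L2]=27
step 13: P2: load  L2  ⟶  ISS  (L2)  txn=BusRd+Flush  M[L2]=86
step 14: P2: load  L2  ⟶  ISS  (L2)  txn=∅  M[L2]=86
step 15: P1: load  L2  ⟶  ISS  (L2)  txn=∅  M[L2]=86
step 16: P2: load  L2  ⟶  ISS  (L2)  txn=∅  M[L2]=86
step 17: P1: store L0 := 86  ⟶  IMI  (L0)  txn=BusRdX  M[L0]=0
step 18: P0: load  L0  ⟶  SSI  (L0)  txn=BusRd+Flush  M[L0]=86

state = S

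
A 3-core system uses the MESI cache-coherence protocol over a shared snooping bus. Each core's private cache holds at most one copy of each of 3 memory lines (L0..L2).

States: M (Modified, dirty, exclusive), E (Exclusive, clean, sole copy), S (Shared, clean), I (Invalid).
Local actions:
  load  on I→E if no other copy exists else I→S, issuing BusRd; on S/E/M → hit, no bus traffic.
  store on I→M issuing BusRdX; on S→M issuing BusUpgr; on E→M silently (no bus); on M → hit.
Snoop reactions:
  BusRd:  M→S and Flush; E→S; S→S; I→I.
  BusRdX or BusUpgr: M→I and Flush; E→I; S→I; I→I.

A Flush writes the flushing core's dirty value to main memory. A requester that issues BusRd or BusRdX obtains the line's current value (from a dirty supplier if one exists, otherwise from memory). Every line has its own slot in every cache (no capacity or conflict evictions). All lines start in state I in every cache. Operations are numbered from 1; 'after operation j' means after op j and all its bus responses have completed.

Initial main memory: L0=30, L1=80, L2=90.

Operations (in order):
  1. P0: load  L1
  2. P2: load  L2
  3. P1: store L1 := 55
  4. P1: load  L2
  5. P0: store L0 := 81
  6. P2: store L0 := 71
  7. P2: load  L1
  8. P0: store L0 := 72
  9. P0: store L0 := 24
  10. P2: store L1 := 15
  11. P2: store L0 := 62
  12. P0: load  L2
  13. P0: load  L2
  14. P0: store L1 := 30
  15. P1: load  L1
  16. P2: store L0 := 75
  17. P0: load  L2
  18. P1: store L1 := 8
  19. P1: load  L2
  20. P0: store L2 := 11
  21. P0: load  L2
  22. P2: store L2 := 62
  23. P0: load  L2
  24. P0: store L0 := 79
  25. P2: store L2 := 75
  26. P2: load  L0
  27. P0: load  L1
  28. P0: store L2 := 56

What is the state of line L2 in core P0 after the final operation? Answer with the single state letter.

1. P0: load  L1  bus=[BusRd]  L1: P0=E P1=I P2=I  mem[L1]=80
2. P2: load  L2  bus=[BusRd]  L2: P0=I P1=I P2=E  mem[L2]=90
3. P1: store L1 := 55  bus=[BusRdX]  L1: P0=I P1=M P2=I  mem[L1]=80
4. P1: load  L2  bus=[BusRd]  L2: P0=I P1=S P2=S  mem[L2]=90
5. P0: store L0 := 81  bus=[BusRdX]  L0: P0=M P1=I P2=I  mem[L0]=30
6. P2: store L0 := 71  bus=[BusRdX,Flush]  L0: P0=I P1=I P2=M  mem[L0]=81
7. P2: load  L1  bus=[BusRd,Flush]  L1: P0=I P1=S P2=S  mem[L1]=55
8. P0: store L0 := 72  bus=[BusRdX,Flush]  L0: P0=M P1=I P2=I  mem[L0]=71
9. P0: store L0 := 24  bus=[-]  L0: P0=M P1=I P2=I  mem[L0]=71
10. P2: store L1 := 15  bus=[BusUpgr]  L1: P0=I P1=I P2=M  mem[L1]=55
11. P2: store L0 := 62  bus=[BusRdX,Flush]  L0: P0=I P1=I P2=M  mem[L0]=24
12. P0: load  L2  bus=[BusRd]  L2: P0=S P1=S P2=S  mem[L2]=90
13. P0: load  L2  bus=[-]  L2: P0=S P1=S P2=S  mem[L2]=90
14. P0: store L1 := 30  bus=[BusRdX,Flush]  L1: P0=M P1=I P2=I  mem[L1]=15
15. P1: load  L1  bus=[BusRd,Flush]  L1: P0=S P1=S P2=I  mem[L1]=30
16. P2: store L0 := 75  bus=[-]  L0: P0=I P1=I P2=M  mem[L0]=24
17. P0: load  L2  bus=[-]  L2: P0=S P1=S P2=S  mem[L2]=90
18. P1: store L1 := 8  bus=[BusUpgr]  L1: P0=I P1=M P2=I  mem[L1]=30
19. P1: load  L2  bus=[-]  L2: P0=S P1=S P2=S  mem[L2]=90
20. P0: store L2 := 11  bus=[BusUpgr]  L2: P0=M P1=I P2=I  mem[L2]=90
21. P0: load  L2  bus=[-]  L2: P0=M P1=I P2=I  mem[L2]=90
22. P2: store L2 := 62  bus=[BusRdX,Flush]  L2: P0=I P1=I P2=M  mem[L2]=11
23. P0: load  L2  bus=[BusRd,Flush]  L2: P0=S P1=I P2=S  mem[L2]=62
24. P0: store L0 := 79  bus=[BusRdX,Flush]  L0: P0=M P1=I P2=I  mem[L0]=75
25. P2: store L2 := 75  bus=[BusUpgr]  L2: P0=I P1=I P2=M  mem[L2]=62
26. P2: load  L0  bus=[BusRd,Flush]  L0: P0=S P1=I P2=S  mem[L0]=79
27. P0: load  L1  bus=[BusRd,Flush]  L1: P0=S P1=S P2=I  mem[L1]=8
28. P0: store L2 := 56  bus=[BusRdX,Flush]  L2: P0=M P1=I P2=I  mem[L2]=75

state = M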